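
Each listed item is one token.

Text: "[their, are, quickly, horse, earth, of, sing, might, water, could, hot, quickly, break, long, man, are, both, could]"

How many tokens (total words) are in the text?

18

Tokens: their, are, quickly, horse, earth, of, sing, might, water, could, hot, quickly, break, long, man, are, both, could
N = 18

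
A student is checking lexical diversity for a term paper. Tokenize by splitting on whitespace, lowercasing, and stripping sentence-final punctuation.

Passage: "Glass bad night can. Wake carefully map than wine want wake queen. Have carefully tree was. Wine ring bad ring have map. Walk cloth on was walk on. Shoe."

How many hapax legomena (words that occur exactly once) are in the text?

Frequencies: bad:2, wake:2, carefully:2, map:2, wine:2, have:2, was:2, ring:2, walk:2, on:2, glass:1, night:1, can:1, than:1, want:1, queen:1, tree:1, cloth:1, shoe:1
Hapax (freq=1): can, cloth, glass, night, queen, shoe, than, tree, want

9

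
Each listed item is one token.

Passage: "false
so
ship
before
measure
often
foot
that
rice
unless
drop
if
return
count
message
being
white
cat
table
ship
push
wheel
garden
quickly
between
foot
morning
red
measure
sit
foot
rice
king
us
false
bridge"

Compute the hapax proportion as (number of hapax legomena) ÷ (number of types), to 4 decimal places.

Frequencies: foot:3, false:2, ship:2, measure:2, rice:2, so:1, before:1, often:1, that:1, unless:1, drop:1, if:1, return:1, count:1, message:1, being:1, white:1, cat:1, table:1, push:1, … (10 more, each freq 1)
Hapax count = 25; type count = 30.
Ratio = 25 / 30 = 0.8333

0.8333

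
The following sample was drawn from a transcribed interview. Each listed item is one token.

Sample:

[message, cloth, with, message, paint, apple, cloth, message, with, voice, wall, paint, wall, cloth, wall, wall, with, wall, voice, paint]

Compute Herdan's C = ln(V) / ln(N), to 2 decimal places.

0.65

N = 20, V = 7.
ln(V) = 1.945910, ln(N) = 2.995732
C = 1.945910 / 2.995732 = 0.65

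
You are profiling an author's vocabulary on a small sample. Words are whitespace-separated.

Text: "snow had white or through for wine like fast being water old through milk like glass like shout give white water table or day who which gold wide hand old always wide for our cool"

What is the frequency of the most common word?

Frequencies: like:3, white:2, or:2, through:2, for:2, water:2, old:2, wide:2, snow:1, had:1, wine:1, fast:1, being:1, milk:1, glass:1, shout:1, give:1, table:1, day:1, who:1, … (6 more, each freq 1)
Most common: 'like' with frequency 3.

3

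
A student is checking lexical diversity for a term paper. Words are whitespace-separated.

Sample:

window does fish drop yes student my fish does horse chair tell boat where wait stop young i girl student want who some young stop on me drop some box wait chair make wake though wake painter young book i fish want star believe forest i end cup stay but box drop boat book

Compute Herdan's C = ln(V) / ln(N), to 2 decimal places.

0.89

N = 54, V = 35.
ln(V) = 3.555348, ln(N) = 3.988984
C = 3.555348 / 3.988984 = 0.89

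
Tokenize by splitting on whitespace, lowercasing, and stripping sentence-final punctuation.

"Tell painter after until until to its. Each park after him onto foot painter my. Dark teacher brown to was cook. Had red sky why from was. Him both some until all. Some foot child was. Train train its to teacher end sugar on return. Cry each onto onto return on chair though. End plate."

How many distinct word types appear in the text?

35

Distinct types: {after, all, both, brown, chair, child, cook, cry, dark, each, end, foot, from, had, him, its, my, on, onto, painter, park, plate, red, return, sky, some, sugar, teacher, tell, though, to, train, until, was, why}
V = 35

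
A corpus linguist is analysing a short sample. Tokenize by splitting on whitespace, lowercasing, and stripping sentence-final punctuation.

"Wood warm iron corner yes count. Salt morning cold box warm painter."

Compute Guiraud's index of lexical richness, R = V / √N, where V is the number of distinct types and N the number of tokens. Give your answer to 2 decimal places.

3.18

N = 12, V = 11.
√N = 3.464102
R = 11 / 3.464102 = 3.18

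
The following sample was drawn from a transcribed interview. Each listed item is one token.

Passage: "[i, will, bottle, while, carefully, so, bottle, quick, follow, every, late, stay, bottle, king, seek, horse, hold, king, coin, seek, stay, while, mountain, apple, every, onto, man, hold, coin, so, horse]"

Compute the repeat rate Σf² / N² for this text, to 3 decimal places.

Frequencies: bottle:3, while:2, so:2, every:2, stay:2, king:2, seek:2, horse:2, hold:2, coin:2, i:1, will:1, carefully:1, quick:1, follow:1, late:1, mountain:1, apple:1, onto:1, man:1
Σf² = 55; N² = 961
Repeat rate = 55 / 961 = 0.057

0.057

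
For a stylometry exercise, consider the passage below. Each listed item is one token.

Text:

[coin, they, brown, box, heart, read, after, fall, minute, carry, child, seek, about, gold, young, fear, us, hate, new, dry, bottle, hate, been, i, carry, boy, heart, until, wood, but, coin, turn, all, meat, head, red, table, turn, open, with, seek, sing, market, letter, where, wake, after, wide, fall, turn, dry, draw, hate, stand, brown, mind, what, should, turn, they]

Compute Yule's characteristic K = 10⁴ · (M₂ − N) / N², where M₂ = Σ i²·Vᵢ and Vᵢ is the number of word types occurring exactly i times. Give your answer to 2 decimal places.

100.00

Frequencies: turn:4, hate:3, coin:2, they:2, brown:2, heart:2, after:2, fall:2, carry:2, seek:2, dry:2, box:1, read:1, minute:1, child:1, about:1, gold:1, young:1, fear:1, us:1, … (26 more, each freq 1)
N = 60. Frequency spectrum: V_1=35, V_2=9, V_3=1, V_4=1
M₂ = 1²·35 + 2²·9 + 3²·1 + 4²·1 = 96
K = 10000 × (96 − 60) / 60² = 100.00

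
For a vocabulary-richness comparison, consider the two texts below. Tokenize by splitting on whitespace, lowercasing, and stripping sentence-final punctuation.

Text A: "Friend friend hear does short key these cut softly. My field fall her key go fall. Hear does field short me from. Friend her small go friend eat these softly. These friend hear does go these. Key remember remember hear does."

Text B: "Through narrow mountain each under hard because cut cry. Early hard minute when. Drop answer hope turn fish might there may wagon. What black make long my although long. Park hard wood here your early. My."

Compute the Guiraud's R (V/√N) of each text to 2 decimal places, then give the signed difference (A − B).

-2.36

A: V=18, N=41, R=2.81
B: V=31, N=36, R=5.17
Difference = 2.81 − 5.17 = -2.36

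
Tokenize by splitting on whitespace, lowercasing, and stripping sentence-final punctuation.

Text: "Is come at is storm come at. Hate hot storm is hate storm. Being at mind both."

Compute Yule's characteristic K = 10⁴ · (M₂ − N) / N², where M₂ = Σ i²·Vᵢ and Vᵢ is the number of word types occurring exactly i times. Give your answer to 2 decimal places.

Frequencies: is:3, at:3, storm:3, come:2, hate:2, hot:1, being:1, mind:1, both:1
N = 17. Frequency spectrum: V_1=4, V_2=2, V_3=3
M₂ = 1²·4 + 2²·2 + 3²·3 = 39
K = 10000 × (39 − 17) / 17² = 761.25

761.25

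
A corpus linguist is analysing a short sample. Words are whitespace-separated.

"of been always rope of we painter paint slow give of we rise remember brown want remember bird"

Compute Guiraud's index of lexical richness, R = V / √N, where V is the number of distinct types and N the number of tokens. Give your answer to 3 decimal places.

3.300

N = 18, V = 14.
√N = 4.242641
R = 14 / 4.242641 = 3.300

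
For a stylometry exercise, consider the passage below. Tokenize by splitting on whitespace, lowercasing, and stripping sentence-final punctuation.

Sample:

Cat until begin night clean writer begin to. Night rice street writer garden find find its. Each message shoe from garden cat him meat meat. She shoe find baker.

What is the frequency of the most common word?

3

Frequencies: find:3, cat:2, begin:2, night:2, writer:2, garden:2, shoe:2, meat:2, until:1, clean:1, to:1, rice:1, street:1, its:1, each:1, message:1, from:1, him:1, she:1, baker:1
Most common: 'find' with frequency 3.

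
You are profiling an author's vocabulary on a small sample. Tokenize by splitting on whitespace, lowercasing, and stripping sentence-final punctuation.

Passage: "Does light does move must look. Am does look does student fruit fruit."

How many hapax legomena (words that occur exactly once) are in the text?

Frequencies: does:4, look:2, fruit:2, light:1, move:1, must:1, am:1, student:1
Hapax (freq=1): am, light, move, must, student

5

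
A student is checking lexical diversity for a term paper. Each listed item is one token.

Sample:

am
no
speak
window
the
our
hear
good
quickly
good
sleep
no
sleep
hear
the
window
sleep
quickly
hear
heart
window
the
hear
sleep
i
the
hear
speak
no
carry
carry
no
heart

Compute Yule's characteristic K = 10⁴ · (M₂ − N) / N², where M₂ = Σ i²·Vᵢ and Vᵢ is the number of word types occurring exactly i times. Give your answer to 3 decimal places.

661.157

Frequencies: hear:5, no:4, the:4, sleep:4, window:3, speak:2, good:2, quickly:2, heart:2, carry:2, am:1, our:1, i:1
N = 33. Frequency spectrum: V_1=3, V_2=5, V_3=1, V_4=3, V_5=1
M₂ = 1²·3 + 2²·5 + 3²·1 + 4²·3 + 5²·1 = 105
K = 10000 × (105 − 33) / 33² = 661.157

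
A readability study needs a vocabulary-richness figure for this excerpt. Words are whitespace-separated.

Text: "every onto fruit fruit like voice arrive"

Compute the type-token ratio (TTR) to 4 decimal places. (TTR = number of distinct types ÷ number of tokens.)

0.8571

N = 7 tokens, V = 6 types.
TTR = V / N = 6 / 7 = 0.8571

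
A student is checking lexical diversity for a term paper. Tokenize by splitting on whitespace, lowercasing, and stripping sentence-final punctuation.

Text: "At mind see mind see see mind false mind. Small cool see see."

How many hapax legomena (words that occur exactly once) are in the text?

4

Frequencies: see:5, mind:4, at:1, false:1, small:1, cool:1
Hapax (freq=1): at, cool, false, small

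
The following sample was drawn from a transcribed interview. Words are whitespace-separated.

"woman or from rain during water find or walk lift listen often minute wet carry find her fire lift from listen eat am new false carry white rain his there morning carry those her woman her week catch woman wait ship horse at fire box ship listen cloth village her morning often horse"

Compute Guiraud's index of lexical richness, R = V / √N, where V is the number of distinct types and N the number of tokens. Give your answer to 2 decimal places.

4.67

N = 53, V = 34.
√N = 7.280110
R = 34 / 7.280110 = 4.67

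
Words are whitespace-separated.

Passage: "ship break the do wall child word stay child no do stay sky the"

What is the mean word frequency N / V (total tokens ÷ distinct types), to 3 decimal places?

N = 14 tokens, V = 10 types.
Mean frequency = N / V = 14 / 10 = 1.400

1.400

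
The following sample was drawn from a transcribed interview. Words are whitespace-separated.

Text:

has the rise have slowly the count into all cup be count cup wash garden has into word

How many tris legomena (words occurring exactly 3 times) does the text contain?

0

Frequencies: has:2, the:2, count:2, into:2, cup:2, rise:1, have:1, slowly:1, all:1, be:1, wash:1, garden:1, word:1
Words with frequency 3: (none)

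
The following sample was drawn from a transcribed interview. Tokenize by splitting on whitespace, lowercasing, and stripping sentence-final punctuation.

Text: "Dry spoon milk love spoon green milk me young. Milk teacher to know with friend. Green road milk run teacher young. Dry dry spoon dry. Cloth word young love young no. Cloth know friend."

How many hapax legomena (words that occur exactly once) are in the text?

Frequencies: dry:4, milk:4, young:4, spoon:3, love:2, green:2, teacher:2, know:2, friend:2, cloth:2, me:1, to:1, with:1, road:1, run:1, word:1, no:1
Hapax (freq=1): me, no, road, run, to, with, word

7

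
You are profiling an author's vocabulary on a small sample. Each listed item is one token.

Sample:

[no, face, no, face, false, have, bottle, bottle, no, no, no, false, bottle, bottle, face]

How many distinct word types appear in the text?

Distinct types: {bottle, face, false, have, no}
V = 5

5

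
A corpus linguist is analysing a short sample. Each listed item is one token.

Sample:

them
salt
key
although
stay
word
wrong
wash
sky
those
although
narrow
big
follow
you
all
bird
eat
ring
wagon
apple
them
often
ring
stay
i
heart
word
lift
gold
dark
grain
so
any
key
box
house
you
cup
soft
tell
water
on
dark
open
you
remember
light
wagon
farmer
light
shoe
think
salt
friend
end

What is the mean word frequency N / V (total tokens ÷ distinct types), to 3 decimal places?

N = 56 tokens, V = 44 types.
Mean frequency = N / V = 56 / 44 = 1.273

1.273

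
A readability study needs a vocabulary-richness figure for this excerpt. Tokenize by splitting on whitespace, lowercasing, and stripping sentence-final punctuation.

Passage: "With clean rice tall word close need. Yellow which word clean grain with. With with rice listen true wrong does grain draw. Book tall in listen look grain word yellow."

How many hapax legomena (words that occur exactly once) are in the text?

Frequencies: with:4, word:3, grain:3, clean:2, rice:2, tall:2, yellow:2, listen:2, close:1, need:1, which:1, true:1, wrong:1, does:1, draw:1, book:1, in:1, look:1
Hapax (freq=1): book, close, does, draw, in, look, need, true, which, wrong

10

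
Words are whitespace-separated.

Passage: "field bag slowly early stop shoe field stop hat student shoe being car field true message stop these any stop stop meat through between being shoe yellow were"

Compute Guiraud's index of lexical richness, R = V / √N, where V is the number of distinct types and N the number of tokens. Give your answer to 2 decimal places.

3.59

N = 28, V = 19.
√N = 5.291503
R = 19 / 5.291503 = 3.59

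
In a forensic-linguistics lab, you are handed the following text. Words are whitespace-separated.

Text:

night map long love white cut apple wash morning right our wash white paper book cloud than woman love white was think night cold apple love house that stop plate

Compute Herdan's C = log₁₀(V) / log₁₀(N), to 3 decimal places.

N = 30, V = 23.
log₁₀(V) = 1.361728, log₁₀(N) = 1.477121
C = 1.361728 / 1.477121 = 0.922

0.922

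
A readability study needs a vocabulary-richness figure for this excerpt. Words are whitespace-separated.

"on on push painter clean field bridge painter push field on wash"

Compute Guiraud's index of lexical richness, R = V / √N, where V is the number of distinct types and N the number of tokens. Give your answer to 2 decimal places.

N = 12, V = 7.
√N = 3.464102
R = 7 / 3.464102 = 2.02

2.02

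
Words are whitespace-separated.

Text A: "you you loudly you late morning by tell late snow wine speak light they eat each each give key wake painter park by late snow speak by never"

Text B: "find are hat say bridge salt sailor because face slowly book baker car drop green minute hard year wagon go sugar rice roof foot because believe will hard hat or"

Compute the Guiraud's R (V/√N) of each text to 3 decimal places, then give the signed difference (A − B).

A: V=19, N=28, R=3.591
B: V=27, N=30, R=4.930
Difference = 3.591 − 4.930 = -1.339

-1.339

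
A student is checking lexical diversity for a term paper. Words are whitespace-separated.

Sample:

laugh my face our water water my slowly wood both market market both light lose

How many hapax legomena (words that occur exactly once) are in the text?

Frequencies: my:2, water:2, both:2, market:2, laugh:1, face:1, our:1, slowly:1, wood:1, light:1, lose:1
Hapax (freq=1): face, laugh, light, lose, our, slowly, wood

7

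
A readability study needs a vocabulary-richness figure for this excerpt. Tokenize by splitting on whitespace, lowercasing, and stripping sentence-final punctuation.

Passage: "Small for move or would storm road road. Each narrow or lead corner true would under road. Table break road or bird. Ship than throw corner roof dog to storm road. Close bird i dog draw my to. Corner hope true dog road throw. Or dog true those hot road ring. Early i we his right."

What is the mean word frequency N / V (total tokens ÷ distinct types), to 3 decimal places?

1.647

N = 56 tokens, V = 34 types.
Mean frequency = N / V = 56 / 34 = 1.647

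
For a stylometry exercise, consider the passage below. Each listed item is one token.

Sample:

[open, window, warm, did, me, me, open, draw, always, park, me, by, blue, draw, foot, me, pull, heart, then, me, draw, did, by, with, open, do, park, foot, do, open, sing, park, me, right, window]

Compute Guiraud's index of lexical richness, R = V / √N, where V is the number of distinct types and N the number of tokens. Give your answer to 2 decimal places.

3.04

N = 35, V = 18.
√N = 5.916080
R = 18 / 5.916080 = 3.04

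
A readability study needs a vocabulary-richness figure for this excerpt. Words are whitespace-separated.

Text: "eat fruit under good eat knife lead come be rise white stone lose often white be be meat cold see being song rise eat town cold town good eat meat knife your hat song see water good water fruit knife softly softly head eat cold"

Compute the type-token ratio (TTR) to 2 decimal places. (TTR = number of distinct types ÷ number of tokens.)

N = 45 tokens, V = 24 types.
TTR = V / N = 24 / 45 = 0.53

0.53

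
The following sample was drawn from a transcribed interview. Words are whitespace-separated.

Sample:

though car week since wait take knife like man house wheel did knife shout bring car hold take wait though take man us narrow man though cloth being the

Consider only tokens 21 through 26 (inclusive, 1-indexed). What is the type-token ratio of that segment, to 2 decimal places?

0.83

Segment tokens 21–26: take, man, us, narrow, man, though
Segment N = 6, segment V = 5.
TTR = 5 / 6 = 0.83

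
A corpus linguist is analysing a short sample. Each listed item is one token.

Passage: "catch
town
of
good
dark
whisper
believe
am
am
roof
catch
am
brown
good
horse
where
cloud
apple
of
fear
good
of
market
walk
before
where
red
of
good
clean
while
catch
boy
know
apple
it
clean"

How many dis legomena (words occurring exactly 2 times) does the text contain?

3

Frequencies: of:4, good:4, catch:3, am:3, where:2, apple:2, clean:2, town:1, dark:1, whisper:1, believe:1, roof:1, brown:1, horse:1, cloud:1, fear:1, market:1, walk:1, before:1, red:1, … (4 more, each freq 1)
Words with frequency 2: apple, clean, where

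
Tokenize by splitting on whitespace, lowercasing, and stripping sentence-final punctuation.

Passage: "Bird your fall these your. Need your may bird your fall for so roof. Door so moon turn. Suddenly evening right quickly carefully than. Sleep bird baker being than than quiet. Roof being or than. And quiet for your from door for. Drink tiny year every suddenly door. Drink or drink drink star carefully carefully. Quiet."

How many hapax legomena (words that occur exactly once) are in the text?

16

Frequencies: your:5, than:4, drink:4, bird:3, for:3, door:3, carefully:3, quiet:3, fall:2, so:2, roof:2, suddenly:2, being:2, or:2, these:1, need:1, may:1, moon:1, turn:1, evening:1, … (10 more, each freq 1)
Hapax (freq=1): and, baker, evening, every, from, may, moon, need, quickly, right, sleep, star, these, tiny, turn, year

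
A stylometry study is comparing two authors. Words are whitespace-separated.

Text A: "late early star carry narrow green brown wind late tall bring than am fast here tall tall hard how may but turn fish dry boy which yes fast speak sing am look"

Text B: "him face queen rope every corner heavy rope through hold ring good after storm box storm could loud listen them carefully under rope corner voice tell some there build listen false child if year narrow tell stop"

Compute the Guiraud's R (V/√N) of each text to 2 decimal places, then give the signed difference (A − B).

-0.33

A: V=27, N=32, R=4.77
B: V=31, N=37, R=5.10
Difference = 4.77 − 5.10 = -0.33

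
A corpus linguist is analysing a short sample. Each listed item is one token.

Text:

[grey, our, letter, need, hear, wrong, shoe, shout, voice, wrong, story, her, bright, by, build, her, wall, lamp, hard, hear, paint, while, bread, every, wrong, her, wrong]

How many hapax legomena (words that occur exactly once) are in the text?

Frequencies: wrong:4, her:3, hear:2, grey:1, our:1, letter:1, need:1, shoe:1, shout:1, voice:1, story:1, bright:1, by:1, build:1, wall:1, lamp:1, hard:1, paint:1, while:1, bread:1, … (1 more, each freq 1)
Hapax (freq=1): bread, bright, build, by, every, grey, hard, lamp, letter, need, our, paint, shoe, shout, story, voice, wall, while

18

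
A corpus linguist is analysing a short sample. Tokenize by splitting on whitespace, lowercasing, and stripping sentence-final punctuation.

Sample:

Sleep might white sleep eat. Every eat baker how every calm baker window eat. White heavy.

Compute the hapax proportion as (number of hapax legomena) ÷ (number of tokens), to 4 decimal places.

Frequencies: eat:3, sleep:2, white:2, every:2, baker:2, might:1, how:1, calm:1, window:1, heavy:1
Hapax count = 5; token count = 16.
Ratio = 5 / 16 = 0.3125

0.3125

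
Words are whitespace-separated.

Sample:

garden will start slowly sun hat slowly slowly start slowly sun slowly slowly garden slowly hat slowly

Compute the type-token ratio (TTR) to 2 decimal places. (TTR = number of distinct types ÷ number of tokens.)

N = 17 tokens, V = 6 types.
TTR = V / N = 6 / 17 = 0.35

0.35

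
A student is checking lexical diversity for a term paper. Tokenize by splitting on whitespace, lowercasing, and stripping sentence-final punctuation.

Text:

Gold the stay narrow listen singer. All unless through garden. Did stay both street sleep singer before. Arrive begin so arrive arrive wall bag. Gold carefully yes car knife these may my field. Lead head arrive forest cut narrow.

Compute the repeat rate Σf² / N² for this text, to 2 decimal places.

0.04

Frequencies: arrive:4, gold:2, stay:2, narrow:2, singer:2, the:1, listen:1, all:1, unless:1, through:1, garden:1, did:1, both:1, street:1, sleep:1, before:1, begin:1, so:1, wall:1, bag:1, … (12 more, each freq 1)
Σf² = 59; N² = 1521
Repeat rate = 59 / 1521 = 0.04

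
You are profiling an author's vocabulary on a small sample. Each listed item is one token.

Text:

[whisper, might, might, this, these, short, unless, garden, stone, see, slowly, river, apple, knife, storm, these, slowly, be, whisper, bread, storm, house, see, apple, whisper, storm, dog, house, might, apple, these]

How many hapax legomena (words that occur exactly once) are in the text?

Frequencies: whisper:3, might:3, these:3, apple:3, storm:3, see:2, slowly:2, house:2, this:1, short:1, unless:1, garden:1, stone:1, river:1, knife:1, be:1, bread:1, dog:1
Hapax (freq=1): be, bread, dog, garden, knife, river, short, stone, this, unless

10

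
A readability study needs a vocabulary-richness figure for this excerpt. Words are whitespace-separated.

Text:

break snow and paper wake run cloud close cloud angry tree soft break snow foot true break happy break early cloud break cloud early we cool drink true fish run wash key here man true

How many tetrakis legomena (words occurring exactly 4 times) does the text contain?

Frequencies: break:5, cloud:4, true:3, snow:2, run:2, early:2, and:1, paper:1, wake:1, close:1, angry:1, tree:1, soft:1, foot:1, happy:1, we:1, cool:1, drink:1, fish:1, wash:1, … (3 more, each freq 1)
Words with frequency 4: cloud

1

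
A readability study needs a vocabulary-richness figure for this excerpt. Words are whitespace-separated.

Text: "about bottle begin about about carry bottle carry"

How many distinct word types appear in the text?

4

Distinct types: {about, begin, bottle, carry}
V = 4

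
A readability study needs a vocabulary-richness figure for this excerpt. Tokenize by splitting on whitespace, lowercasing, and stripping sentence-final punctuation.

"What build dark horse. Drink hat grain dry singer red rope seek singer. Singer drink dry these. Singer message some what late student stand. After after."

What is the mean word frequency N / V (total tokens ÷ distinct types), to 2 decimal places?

N = 26 tokens, V = 19 types.
Mean frequency = N / V = 26 / 19 = 1.37

1.37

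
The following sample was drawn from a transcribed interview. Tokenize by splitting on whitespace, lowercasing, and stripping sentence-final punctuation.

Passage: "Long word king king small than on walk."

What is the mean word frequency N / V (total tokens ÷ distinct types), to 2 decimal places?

N = 8 tokens, V = 7 types.
Mean frequency = N / V = 8 / 7 = 1.14

1.14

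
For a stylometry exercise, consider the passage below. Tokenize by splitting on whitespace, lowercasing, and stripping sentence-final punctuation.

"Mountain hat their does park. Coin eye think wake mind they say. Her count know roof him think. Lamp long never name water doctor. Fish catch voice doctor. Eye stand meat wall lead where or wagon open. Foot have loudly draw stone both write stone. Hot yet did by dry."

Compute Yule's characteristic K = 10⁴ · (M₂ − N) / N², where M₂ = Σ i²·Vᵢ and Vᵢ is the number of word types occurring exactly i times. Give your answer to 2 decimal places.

32.00

Frequencies: eye:2, think:2, doctor:2, stone:2, mountain:1, hat:1, their:1, does:1, park:1, coin:1, wake:1, mind:1, they:1, say:1, her:1, count:1, know:1, roof:1, him:1, lamp:1, … (26 more, each freq 1)
N = 50. Frequency spectrum: V_1=42, V_2=4
M₂ = 1²·42 + 2²·4 = 58
K = 10000 × (58 − 50) / 50² = 32.00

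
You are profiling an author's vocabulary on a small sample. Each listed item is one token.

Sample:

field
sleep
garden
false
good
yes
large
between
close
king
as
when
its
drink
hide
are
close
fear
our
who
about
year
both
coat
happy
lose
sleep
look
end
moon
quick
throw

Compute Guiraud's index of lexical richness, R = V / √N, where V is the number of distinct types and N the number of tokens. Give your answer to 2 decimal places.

5.30

N = 32, V = 30.
√N = 5.656854
R = 30 / 5.656854 = 5.30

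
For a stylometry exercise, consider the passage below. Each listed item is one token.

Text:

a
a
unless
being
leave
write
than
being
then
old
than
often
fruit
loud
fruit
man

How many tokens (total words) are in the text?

Tokens: a, a, unless, being, leave, write, than, being, then, old, than, often, fruit, loud, fruit, man
N = 16

16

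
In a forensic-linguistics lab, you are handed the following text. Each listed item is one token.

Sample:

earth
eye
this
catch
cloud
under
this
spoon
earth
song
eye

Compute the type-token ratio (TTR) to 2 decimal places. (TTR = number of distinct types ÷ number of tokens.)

0.73

N = 11 tokens, V = 8 types.
TTR = V / N = 8 / 11 = 0.73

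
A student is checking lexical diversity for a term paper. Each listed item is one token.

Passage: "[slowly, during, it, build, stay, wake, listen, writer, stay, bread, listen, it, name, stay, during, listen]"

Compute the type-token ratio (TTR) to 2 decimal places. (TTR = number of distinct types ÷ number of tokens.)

N = 16 tokens, V = 10 types.
TTR = V / N = 10 / 16 = 0.63

0.63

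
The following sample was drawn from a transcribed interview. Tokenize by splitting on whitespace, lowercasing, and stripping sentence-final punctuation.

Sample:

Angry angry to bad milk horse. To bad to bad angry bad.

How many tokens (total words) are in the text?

Tokens: angry, angry, to, bad, milk, horse, to, bad, to, bad, angry, bad
N = 12

12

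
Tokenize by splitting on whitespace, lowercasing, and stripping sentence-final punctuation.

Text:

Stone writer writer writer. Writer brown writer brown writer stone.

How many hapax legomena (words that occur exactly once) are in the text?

Frequencies: writer:6, stone:2, brown:2
Hapax (freq=1): (none)

0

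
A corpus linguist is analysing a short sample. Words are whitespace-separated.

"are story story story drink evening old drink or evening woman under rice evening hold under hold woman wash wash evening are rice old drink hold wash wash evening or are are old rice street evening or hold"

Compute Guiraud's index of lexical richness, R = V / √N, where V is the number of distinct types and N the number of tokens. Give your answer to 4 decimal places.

1.9467

N = 38, V = 12.
√N = 6.164414
R = 12 / 6.164414 = 1.9467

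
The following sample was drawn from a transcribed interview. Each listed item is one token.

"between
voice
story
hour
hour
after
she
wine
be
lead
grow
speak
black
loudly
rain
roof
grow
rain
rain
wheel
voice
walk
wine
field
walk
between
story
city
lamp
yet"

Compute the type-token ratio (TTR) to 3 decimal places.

N = 30 tokens, V = 21 types.
TTR = V / N = 21 / 30 = 0.700

0.700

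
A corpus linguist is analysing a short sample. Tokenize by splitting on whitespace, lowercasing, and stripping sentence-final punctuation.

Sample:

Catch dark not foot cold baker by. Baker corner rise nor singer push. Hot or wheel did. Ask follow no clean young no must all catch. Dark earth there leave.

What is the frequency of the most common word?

Frequencies: catch:2, dark:2, baker:2, no:2, not:1, foot:1, cold:1, by:1, corner:1, rise:1, nor:1, singer:1, push:1, hot:1, or:1, wheel:1, did:1, ask:1, follow:1, clean:1, … (6 more, each freq 1)
Most common: 'catch' with frequency 2.

2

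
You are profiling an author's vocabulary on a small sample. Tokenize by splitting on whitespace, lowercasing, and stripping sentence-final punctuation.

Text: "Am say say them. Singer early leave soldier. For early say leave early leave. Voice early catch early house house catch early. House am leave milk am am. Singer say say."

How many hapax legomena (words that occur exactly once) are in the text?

5

Frequencies: early:6, say:5, am:4, leave:4, house:3, singer:2, catch:2, them:1, soldier:1, for:1, voice:1, milk:1
Hapax (freq=1): for, milk, soldier, them, voice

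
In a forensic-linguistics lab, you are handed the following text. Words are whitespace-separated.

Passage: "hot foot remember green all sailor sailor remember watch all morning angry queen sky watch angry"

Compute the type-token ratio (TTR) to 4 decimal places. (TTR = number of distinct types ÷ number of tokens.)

N = 16 tokens, V = 11 types.
TTR = V / N = 11 / 16 = 0.6875

0.6875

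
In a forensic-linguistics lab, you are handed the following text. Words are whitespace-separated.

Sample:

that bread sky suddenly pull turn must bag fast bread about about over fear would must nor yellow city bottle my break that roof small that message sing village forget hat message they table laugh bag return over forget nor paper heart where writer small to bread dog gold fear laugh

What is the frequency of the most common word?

3

Frequencies: that:3, bread:3, must:2, bag:2, about:2, over:2, fear:2, nor:2, small:2, message:2, forget:2, laugh:2, sky:1, suddenly:1, pull:1, turn:1, fast:1, would:1, yellow:1, city:1, … (17 more, each freq 1)
Most common: 'that' with frequency 3.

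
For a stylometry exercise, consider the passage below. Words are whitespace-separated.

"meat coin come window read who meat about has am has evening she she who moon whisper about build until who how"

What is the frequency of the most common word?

Frequencies: who:3, meat:2, about:2, has:2, she:2, coin:1, come:1, window:1, read:1, am:1, evening:1, moon:1, whisper:1, build:1, until:1, how:1
Most common: 'who' with frequency 3.

3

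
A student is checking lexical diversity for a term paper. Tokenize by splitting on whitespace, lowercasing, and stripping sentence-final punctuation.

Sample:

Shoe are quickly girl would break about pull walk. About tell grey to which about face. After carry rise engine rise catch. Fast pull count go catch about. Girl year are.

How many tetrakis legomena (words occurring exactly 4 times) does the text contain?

1

Frequencies: about:4, are:2, girl:2, pull:2, rise:2, catch:2, shoe:1, quickly:1, would:1, break:1, walk:1, tell:1, grey:1, to:1, which:1, face:1, after:1, carry:1, engine:1, fast:1, … (3 more, each freq 1)
Words with frequency 4: about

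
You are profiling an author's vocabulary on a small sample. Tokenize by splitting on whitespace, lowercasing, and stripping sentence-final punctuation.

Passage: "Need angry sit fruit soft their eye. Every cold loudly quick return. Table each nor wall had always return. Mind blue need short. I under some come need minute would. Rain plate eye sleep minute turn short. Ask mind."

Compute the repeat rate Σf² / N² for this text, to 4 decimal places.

0.0362

Frequencies: need:3, eye:2, return:2, mind:2, short:2, minute:2, angry:1, sit:1, fruit:1, soft:1, their:1, every:1, cold:1, loudly:1, quick:1, table:1, each:1, nor:1, wall:1, had:1, … (12 more, each freq 1)
Σf² = 55; N² = 1521
Repeat rate = 55 / 1521 = 0.0362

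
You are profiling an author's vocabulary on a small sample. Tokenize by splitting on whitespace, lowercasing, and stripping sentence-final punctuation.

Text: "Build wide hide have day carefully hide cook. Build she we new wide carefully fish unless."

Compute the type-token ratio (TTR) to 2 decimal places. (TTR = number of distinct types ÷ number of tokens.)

0.75

N = 16 tokens, V = 12 types.
TTR = V / N = 12 / 16 = 0.75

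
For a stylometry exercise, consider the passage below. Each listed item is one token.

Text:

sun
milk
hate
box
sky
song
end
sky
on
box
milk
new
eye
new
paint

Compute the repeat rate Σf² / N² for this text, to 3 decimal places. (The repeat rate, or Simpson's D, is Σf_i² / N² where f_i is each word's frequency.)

Frequencies: milk:2, box:2, sky:2, new:2, sun:1, hate:1, song:1, end:1, on:1, eye:1, paint:1
Σf² = 23; N² = 225
Repeat rate = 23 / 225 = 0.102

0.102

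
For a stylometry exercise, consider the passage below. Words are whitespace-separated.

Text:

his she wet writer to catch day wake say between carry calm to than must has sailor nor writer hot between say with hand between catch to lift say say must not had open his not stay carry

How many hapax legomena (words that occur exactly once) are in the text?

16

Frequencies: say:4, to:3, between:3, his:2, writer:2, catch:2, carry:2, must:2, not:2, she:1, wet:1, day:1, wake:1, calm:1, than:1, has:1, sailor:1, nor:1, hot:1, with:1, … (5 more, each freq 1)
Hapax (freq=1): calm, day, had, hand, has, hot, lift, nor, open, sailor, she, stay, than, wake, wet, with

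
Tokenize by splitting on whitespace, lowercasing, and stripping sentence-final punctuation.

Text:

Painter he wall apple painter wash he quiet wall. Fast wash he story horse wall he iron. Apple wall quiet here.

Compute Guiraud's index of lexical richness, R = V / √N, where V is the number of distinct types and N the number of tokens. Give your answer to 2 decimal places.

2.40

N = 21, V = 11.
√N = 4.582576
R = 11 / 4.582576 = 2.40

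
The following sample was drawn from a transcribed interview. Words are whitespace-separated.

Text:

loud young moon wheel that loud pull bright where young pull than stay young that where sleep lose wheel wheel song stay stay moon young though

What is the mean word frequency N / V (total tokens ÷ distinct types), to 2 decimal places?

1.86

N = 26 tokens, V = 14 types.
Mean frequency = N / V = 26 / 14 = 1.86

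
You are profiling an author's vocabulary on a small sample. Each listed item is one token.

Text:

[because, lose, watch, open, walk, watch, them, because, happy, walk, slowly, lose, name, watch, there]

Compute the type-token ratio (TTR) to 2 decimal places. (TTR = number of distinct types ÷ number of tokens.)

N = 15 tokens, V = 10 types.
TTR = V / N = 10 / 15 = 0.67

0.67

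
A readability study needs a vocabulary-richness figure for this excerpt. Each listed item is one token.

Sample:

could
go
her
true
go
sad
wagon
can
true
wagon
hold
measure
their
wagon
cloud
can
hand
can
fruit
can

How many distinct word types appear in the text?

Distinct types: {can, cloud, could, fruit, go, hand, her, hold, measure, sad, their, true, wagon}
V = 13

13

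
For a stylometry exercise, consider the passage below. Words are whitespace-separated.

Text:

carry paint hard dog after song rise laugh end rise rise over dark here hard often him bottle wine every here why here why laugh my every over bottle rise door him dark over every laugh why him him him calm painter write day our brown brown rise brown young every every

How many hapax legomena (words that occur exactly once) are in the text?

Frequencies: rise:5, him:5, every:5, laugh:3, over:3, here:3, why:3, brown:3, hard:2, dark:2, bottle:2, carry:1, paint:1, dog:1, after:1, song:1, end:1, often:1, wine:1, my:1, … (7 more, each freq 1)
Hapax (freq=1): after, calm, carry, day, dog, door, end, my, often, our, paint, painter, song, wine, write, young

16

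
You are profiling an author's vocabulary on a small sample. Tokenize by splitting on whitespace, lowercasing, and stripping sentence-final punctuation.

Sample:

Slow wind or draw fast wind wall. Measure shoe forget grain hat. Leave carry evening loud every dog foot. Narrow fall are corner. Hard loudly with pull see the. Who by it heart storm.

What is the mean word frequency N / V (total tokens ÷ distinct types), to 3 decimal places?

1.030

N = 34 tokens, V = 33 types.
Mean frequency = N / V = 34 / 33 = 1.030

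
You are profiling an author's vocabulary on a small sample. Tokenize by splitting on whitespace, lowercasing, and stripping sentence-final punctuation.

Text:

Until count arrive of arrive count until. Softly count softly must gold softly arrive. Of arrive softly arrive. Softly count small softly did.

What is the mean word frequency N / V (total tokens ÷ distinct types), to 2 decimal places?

N = 23 tokens, V = 9 types.
Mean frequency = N / V = 23 / 9 = 2.56

2.56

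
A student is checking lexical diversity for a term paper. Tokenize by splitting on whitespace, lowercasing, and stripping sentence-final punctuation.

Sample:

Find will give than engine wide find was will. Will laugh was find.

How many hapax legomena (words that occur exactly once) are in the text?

5

Frequencies: find:3, will:3, was:2, give:1, than:1, engine:1, wide:1, laugh:1
Hapax (freq=1): engine, give, laugh, than, wide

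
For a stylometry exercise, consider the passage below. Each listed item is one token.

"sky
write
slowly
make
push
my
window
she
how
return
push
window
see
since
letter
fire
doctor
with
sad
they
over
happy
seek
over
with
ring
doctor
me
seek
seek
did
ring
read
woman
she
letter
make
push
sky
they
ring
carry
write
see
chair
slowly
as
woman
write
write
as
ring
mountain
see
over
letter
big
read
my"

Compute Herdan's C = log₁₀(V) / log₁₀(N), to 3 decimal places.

0.842

N = 59, V = 31.
log₁₀(V) = 1.491362, log₁₀(N) = 1.770852
C = 1.491362 / 1.770852 = 0.842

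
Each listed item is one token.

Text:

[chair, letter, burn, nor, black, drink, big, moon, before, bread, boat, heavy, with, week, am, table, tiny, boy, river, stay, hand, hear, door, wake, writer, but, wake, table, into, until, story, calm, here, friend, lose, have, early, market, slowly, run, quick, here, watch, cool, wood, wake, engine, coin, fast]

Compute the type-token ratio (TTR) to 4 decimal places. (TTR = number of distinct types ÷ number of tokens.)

N = 49 tokens, V = 45 types.
TTR = V / N = 45 / 49 = 0.9184

0.9184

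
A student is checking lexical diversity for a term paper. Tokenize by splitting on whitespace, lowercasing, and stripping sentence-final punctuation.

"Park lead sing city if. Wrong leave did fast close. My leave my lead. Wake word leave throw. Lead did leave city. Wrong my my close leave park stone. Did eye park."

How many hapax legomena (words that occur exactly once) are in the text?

8

Frequencies: leave:5, my:4, park:3, lead:3, did:3, city:2, wrong:2, close:2, sing:1, if:1, fast:1, wake:1, word:1, throw:1, stone:1, eye:1
Hapax (freq=1): eye, fast, if, sing, stone, throw, wake, word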